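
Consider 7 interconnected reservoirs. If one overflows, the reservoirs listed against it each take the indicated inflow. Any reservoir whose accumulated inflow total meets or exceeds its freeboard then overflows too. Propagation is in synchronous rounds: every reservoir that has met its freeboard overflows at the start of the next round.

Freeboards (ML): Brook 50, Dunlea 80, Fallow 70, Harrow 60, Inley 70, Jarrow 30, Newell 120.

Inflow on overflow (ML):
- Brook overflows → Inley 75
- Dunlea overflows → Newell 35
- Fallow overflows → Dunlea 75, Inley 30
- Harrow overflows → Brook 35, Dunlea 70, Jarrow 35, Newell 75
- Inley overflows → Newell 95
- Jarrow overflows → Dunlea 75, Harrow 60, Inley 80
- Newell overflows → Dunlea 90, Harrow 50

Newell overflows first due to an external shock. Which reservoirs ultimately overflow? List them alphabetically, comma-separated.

Round 1 — Newell overflows (initial).
  Dunlea: +90 → 90 ≥ 80
  Harrow: +50 → 50 < 60
Round 2 — Dunlea overflows.
No further overflows.

Dunlea, Newell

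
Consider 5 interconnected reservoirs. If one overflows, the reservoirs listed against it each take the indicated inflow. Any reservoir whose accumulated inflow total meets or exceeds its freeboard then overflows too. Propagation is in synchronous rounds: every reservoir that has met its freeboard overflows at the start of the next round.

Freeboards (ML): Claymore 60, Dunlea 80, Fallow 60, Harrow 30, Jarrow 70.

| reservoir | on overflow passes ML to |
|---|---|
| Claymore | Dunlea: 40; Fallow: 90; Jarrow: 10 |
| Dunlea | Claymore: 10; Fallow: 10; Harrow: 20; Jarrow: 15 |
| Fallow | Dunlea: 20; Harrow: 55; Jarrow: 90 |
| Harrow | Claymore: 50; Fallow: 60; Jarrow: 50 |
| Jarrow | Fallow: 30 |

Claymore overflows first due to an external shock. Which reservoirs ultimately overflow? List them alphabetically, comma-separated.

Round 1 — Claymore overflows (initial).
  Dunlea: +40 → 40 < 80
  Fallow: +90 → 90 ≥ 60
  Jarrow: +10 → 10 < 70
Round 2 — Fallow overflows.
  Dunlea: +20 → 60 < 80
  Harrow: +55 → 55 ≥ 30
  Jarrow: +90 → 100 ≥ 70
Round 3 — Harrow, Jarrow overflow.
No further overflows.

Claymore, Fallow, Harrow, Jarrow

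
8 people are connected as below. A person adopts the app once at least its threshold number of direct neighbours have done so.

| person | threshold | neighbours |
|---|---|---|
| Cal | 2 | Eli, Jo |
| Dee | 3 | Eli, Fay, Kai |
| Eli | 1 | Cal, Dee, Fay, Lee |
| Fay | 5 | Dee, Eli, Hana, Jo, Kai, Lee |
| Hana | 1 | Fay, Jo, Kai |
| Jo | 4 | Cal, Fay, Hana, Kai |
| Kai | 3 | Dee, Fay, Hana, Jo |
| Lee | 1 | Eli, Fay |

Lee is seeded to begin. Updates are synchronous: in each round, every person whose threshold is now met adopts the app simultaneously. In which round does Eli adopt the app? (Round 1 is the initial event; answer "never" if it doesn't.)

Round 1 — Lee adopts the app (initial).
Round 2 — checking thresholds:
  Eli: 1 of 4 neighbours ≥ 1, adopts the app.
  Fay: 1 of 6 neighbours < 5, holds.
Round 3 — no new adoptions; cascade stops.

2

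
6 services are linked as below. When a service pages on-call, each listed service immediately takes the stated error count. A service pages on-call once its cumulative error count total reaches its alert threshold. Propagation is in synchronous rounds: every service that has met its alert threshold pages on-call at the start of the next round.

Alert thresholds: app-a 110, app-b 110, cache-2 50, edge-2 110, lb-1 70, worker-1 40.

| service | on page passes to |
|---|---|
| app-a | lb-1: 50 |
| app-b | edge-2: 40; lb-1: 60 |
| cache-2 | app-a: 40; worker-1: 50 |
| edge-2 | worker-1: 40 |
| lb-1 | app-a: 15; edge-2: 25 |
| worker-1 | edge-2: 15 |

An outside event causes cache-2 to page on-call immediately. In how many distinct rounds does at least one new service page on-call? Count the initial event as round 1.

Round 1 — cache-2 pages on-call (initial).
  app-a: +40 → 40 < 110
  worker-1: +50 → 50 ≥ 40
Round 2 — worker-1 pages on-call.
  edge-2: +15 → 15 < 110
No further pages.

2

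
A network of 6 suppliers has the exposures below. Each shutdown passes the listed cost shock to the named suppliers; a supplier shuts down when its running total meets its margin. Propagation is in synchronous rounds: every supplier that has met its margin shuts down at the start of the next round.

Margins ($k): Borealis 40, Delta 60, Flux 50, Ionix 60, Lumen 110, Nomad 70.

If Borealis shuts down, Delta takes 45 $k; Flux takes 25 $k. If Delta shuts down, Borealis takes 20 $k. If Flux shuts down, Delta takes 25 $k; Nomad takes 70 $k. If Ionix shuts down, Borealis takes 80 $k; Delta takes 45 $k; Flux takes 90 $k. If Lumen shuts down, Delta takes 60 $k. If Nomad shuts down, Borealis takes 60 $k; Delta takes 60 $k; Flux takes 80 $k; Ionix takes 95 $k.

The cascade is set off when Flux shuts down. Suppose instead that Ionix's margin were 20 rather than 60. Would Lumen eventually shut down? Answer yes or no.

no

With Ionix's margin at 20:
Round 1 — Flux shuts down (initial).
  Delta: +25 → 25 < 60
  Nomad: +70 → 70 ≥ 70
Round 2 — Nomad shuts down.
  Borealis: +60 → 60 ≥ 40
  Delta: +60 → 85 ≥ 60
  Ionix: +95 → 95 ≥ 20
Round 3 — Borealis, Delta, Ionix shut down.
No further shutdowns.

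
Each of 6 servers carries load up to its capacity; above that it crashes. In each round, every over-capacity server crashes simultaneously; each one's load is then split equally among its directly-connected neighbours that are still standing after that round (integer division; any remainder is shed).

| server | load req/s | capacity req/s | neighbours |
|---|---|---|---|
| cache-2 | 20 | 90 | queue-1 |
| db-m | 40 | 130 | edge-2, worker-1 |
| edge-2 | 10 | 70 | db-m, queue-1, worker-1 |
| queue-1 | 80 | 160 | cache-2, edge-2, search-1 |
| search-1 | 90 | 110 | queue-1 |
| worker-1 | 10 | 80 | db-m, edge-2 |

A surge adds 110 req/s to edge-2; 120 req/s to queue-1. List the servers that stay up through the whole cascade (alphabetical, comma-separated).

Round 1 — edge-2 at 120 > 70; queue-1 at 200 > 160. edge-2, queue-1 crash.
  edge-2 sheds 120 req/s to db-m, worker-1: 60 each.
    db-m: 40+60 = 100 ≤ 130
    worker-1: 10+60 = 70 ≤ 80
  queue-1 sheds 200 req/s to cache-2, search-1: 100 each.
    cache-2: 20+100 = 120 > 90
    search-1: 90+100 = 190 > 110
Round 2 — cache-2, search-1 crash.
  cache-2 sheds 120 req/s: no online neighbours, lost.
  search-1 sheds 190 req/s: no online neighbours, lost.
No further crashes.

db-m, worker-1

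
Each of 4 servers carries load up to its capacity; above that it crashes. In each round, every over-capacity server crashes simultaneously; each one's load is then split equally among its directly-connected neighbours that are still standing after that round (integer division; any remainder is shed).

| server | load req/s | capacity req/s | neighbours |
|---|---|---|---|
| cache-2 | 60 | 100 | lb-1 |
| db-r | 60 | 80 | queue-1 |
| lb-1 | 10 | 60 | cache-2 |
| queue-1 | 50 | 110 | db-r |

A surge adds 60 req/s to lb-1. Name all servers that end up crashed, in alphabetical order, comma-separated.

cache-2, lb-1

Round 1 — lb-1 at 70 > 60. lb-1 crashes.
  lb-1 sheds 70 req/s to cache-2: 70 each.
    cache-2: 60+70 = 130 > 100
Round 2 — cache-2 crashes.
  cache-2 sheds 130 req/s: no online neighbours, lost.
No further crashes.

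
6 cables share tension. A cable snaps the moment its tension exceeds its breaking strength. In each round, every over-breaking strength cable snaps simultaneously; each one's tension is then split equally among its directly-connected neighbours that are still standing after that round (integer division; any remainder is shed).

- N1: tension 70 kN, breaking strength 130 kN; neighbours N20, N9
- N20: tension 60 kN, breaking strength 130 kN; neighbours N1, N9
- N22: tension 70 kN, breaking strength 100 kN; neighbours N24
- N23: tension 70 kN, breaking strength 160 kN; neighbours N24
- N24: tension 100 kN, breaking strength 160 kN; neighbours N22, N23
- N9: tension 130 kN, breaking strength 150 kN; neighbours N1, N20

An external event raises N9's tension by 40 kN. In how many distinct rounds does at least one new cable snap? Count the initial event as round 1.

2

Round 1 — N9 at 170 > 150. N9 snaps.
  N9 sheds 170 kN to N1, N20: 85 each.
    N1: 70+85 = 155 > 130
    N20: 60+85 = 145 > 130
Round 2 — N1, N20 snap.
  N1 sheds 155 kN: no online neighbours, lost.
  N20 sheds 145 kN: no online neighbours, lost.
No further breaks.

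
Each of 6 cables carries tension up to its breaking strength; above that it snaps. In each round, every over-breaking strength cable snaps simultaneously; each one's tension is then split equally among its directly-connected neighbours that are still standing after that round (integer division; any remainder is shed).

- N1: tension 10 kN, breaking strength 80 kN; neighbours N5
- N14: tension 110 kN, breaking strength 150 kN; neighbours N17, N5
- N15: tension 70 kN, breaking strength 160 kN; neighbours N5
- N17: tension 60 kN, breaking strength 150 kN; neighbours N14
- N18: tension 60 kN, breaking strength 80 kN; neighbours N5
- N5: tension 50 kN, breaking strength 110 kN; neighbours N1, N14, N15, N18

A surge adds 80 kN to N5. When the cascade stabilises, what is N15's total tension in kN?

102

Round 1 — N5 at 130 > 110. N5 snaps.
  N5 sheds 130 kN to N1, N14, N15, N18: 32 each (2 lost).
    N1: 10+32 = 42 ≤ 80
    N14: 110+32 = 142 ≤ 150
    N15: 70+32 = 102 ≤ 160
    N18: 60+32 = 92 > 80
Round 2 — N18 snaps.
  N18 sheds 92 kN: no online neighbours, lost.
No further breaks.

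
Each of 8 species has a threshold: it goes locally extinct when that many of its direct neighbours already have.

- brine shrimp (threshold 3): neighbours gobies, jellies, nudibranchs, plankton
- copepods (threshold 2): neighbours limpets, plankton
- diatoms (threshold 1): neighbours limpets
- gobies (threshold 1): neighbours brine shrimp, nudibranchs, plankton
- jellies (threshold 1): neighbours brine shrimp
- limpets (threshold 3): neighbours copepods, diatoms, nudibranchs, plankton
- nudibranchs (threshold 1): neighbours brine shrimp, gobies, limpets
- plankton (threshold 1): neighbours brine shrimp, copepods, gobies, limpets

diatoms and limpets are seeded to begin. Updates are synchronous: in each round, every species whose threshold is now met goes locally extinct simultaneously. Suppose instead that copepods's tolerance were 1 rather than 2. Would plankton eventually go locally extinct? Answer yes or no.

With copepods's tolerance at 1:
Round 1 — diatoms, limpets go locally extinct (initial).
Round 2 — checking thresholds:
  copepods: 1 of 2 neighbours ≥ 1, goes locally extinct.
  nudibranchs: 1 of 3 neighbours ≥ 1, goes locally extinct.
  plankton: 1 of 4 neighbours ≥ 1, goes locally extinct.
Round 3 — checking thresholds:
  brine shrimp: 2 of 4 neighbours < 3, not yet.
  gobies: 2 of 3 neighbours ≥ 1, goes locally extinct.
Round 4 — checking thresholds:
  brine shrimp: 3 of 4 neighbours ≥ 3, goes locally extinct.
Round 5 — checking thresholds:
  jellies: 1 of 1 neighbours ≥ 1, goes locally extinct.
Round 6 — no new extinctions; cascade stops.

yes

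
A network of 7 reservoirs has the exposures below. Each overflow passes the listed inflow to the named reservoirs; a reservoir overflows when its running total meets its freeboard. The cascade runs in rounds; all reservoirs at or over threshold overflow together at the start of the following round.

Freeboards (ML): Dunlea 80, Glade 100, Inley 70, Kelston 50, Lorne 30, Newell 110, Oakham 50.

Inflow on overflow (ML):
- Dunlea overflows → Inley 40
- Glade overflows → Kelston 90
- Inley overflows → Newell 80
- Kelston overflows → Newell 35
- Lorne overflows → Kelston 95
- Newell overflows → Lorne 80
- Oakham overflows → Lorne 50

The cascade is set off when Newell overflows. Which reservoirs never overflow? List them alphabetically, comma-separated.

Round 1 — Newell overflows (initial).
  Lorne: +80 → 80 ≥ 30
Round 2 — Lorne overflows.
  Kelston: +95 → 95 ≥ 50
Round 3 — Kelston overflows.
No further overflows.

Dunlea, Glade, Inley, Oakham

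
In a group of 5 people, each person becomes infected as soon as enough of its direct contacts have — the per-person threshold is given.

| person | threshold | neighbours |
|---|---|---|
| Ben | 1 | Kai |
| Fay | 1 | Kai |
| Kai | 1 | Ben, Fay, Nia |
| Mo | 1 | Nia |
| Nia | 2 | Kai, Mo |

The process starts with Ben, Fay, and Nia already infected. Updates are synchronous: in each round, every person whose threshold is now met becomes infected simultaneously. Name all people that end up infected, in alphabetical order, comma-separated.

Ben, Fay, Kai, Mo, Nia

Round 1 — Ben, Fay, Nia become infected (initial).
Round 2 — checking thresholds:
  Kai: 3 of 3 neighbours ≥ 1, becomes infected.
  Mo: 1 of 1 neighbours ≥ 1, becomes infected.
Round 3 — no new infections; cascade stops.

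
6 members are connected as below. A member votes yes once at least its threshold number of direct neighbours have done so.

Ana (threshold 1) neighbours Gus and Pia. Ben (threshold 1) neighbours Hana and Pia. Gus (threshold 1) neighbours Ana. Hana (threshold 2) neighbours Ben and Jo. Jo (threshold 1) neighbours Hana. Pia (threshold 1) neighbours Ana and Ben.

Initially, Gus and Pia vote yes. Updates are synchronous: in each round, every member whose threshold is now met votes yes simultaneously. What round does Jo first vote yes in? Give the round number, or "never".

never

Round 1 — Gus, Pia vote yes (initial).
Round 2 — checking thresholds:
  Ana: 2 of 2 neighbours ≥ 1, votes yes.
  Ben: 1 of 2 neighbours ≥ 1, votes yes.
Round 3 — no new yes votes; cascade stops.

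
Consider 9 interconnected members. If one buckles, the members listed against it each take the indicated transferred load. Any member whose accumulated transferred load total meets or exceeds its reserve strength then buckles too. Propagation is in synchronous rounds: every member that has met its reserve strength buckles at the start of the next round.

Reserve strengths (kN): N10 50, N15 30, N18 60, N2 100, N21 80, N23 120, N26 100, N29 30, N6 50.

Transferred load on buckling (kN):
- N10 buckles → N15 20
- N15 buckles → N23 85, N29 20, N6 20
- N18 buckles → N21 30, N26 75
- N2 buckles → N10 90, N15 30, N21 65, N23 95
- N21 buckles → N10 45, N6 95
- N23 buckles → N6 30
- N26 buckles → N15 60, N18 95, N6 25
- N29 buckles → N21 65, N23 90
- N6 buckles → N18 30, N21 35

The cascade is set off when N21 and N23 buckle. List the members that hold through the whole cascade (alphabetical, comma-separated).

Round 1 — N21, N23 buckle (initial).
  N10: +45 → 45 < 50
  N6: +95+30 → 125 ≥ 50
Round 2 — N6 buckles.
  N18: +30 → 30 < 60
No further bucklings.

N10, N15, N18, N2, N26, N29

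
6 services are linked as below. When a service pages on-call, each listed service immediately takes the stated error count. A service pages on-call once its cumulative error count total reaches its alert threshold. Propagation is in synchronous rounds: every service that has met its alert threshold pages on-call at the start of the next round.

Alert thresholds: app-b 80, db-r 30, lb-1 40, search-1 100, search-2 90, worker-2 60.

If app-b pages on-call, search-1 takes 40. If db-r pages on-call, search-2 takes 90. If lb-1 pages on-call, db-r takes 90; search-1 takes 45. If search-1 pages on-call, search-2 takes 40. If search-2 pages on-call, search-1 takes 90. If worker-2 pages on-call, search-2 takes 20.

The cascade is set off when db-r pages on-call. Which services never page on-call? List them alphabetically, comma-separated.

Round 1 — db-r pages on-call (initial).
  search-2: +90 → 90 ≥ 90
Round 2 — search-2 pages on-call.
  search-1: +90 → 90 < 100
No further pages.

app-b, lb-1, search-1, worker-2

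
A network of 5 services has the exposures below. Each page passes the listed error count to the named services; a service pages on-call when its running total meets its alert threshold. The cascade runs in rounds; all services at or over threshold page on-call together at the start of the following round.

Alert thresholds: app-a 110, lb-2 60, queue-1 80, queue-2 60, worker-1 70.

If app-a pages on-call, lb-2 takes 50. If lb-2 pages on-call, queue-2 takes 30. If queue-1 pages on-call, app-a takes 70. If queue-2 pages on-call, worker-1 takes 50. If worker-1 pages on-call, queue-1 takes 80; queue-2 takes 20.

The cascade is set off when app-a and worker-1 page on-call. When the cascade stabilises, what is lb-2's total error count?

50

Round 1 — app-a, worker-1 page on-call (initial).
  lb-2: +50 → 50 < 60
  queue-1: +80 → 80 ≥ 80
  queue-2: +20 → 20 < 60
Round 2 — queue-1 pages on-call.
No further pages.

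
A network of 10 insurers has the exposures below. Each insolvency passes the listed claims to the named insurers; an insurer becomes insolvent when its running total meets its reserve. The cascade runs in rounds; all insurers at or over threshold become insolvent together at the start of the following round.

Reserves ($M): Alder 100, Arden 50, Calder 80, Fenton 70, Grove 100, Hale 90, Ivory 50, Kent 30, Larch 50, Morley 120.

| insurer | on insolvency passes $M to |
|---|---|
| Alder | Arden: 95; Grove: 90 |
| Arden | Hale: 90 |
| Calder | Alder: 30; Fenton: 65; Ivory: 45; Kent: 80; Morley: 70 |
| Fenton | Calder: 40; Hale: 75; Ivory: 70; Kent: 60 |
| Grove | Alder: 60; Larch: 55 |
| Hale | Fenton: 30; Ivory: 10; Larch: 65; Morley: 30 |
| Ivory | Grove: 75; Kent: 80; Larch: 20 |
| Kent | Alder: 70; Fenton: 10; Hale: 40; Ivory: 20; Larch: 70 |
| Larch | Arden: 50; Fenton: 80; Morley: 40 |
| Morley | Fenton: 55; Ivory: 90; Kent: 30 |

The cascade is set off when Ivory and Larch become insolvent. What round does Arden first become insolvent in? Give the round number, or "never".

2

Round 1 — Ivory, Larch become insolvent (initial).
  Arden: +50 → 50 ≥ 50
  Fenton: +80 → 80 ≥ 70
  Grove: +75 → 75 < 100
  Kent: +80 → 80 ≥ 30
  Morley: +40 → 40 < 120
Round 2 — Arden, Fenton, Kent become insolvent.
  Alder: +70 → 70 < 100
  Calder: +40 → 40 < 80
  Hale: +90+75+40 → 205 ≥ 90
Round 3 — Hale becomes insolvent.
  Morley: +30 → 70 < 120
No further insolvencies.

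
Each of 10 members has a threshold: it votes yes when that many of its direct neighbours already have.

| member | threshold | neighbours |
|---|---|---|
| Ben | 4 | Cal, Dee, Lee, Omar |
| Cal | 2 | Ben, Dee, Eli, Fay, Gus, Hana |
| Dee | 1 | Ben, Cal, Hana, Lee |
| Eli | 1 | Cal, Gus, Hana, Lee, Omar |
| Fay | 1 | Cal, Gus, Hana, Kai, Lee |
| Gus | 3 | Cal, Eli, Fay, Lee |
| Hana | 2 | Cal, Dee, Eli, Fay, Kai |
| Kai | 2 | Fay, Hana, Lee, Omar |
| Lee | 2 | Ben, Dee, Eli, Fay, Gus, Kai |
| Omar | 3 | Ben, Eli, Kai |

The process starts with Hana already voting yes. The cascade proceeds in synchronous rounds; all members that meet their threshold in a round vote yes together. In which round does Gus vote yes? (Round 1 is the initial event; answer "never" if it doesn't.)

4

Round 1 — Hana votes yes (initial).
Round 2 — checking thresholds:
  Cal: 1 of 6 neighbours < 2, holds.
  Dee: 1 of 4 neighbours ≥ 1, votes yes.
  Eli: 1 of 5 neighbours ≥ 1, votes yes.
  Fay: 1 of 5 neighbours ≥ 1, votes yes.
  Kai: 1 of 4 neighbours < 2, holds.
Round 3 — checking thresholds:
  Ben: 1 of 4 neighbours < 4, holds.
  Cal: 4 of 6 neighbours ≥ 2, votes yes.
  Gus: 2 of 4 neighbours < 3, holds.
  Kai: 2 of 4 neighbours ≥ 2, votes yes.
  Lee: 3 of 6 neighbours ≥ 2, votes yes.
  Omar: 1 of 3 neighbours < 3, holds.
Round 4 — checking thresholds:
  Ben: 3 of 4 neighbours < 4, holds.
  Gus: 4 of 4 neighbours ≥ 3, votes yes.
  Omar: 2 of 3 neighbours < 3, holds.
Round 5 — no new yes votes; cascade stops.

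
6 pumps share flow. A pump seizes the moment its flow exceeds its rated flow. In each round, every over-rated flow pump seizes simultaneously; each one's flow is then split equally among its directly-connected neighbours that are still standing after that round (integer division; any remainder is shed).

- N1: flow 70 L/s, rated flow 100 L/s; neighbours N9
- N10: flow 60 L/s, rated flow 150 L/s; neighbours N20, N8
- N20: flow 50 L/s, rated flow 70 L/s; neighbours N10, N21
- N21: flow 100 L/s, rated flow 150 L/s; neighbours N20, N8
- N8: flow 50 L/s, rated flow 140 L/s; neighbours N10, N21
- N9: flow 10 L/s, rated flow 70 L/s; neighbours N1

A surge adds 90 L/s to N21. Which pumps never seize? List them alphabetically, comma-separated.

Round 1 — N21 at 190 > 150. N21 seizes.
  N21 sheds 190 L/s to N20, N8: 95 each.
    N20: 50+95 = 145 > 70
    N8: 50+95 = 145 > 140
Round 2 — N20, N8 seize.
  N20 sheds 145 L/s to N10: 145 each.
    N10: 60+145 = 205 > 150
  N8 sheds 145 L/s to N10: 145 each.
    N10: 205+145 = 350 > 150
Round 3 — N10 seizes.
  N10 sheds 350 L/s: no online neighbours, lost.
No further seizures.

N1, N9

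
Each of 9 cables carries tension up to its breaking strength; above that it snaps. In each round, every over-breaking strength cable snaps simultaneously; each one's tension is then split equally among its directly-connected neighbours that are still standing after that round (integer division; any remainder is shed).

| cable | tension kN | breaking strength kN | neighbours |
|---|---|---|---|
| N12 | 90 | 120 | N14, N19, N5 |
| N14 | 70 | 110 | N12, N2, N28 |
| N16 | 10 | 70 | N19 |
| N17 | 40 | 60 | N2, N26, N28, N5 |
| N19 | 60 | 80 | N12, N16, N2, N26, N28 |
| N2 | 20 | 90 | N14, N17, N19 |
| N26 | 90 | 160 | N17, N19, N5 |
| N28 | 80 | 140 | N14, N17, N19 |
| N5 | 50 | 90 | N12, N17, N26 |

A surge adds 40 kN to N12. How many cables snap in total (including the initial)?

Round 1 — N12 at 130 > 120. N12 snaps.
  N12 sheds 130 kN to N14, N19, N5: 43 each (1 lost).
    N14: 70+43 = 113 > 110
    N19: 60+43 = 103 > 80
    N5: 50+43 = 93 > 90
Round 2 — N14, N19, N5 snap.
  N14 sheds 113 kN to N2, N28: 56 each (1 lost).
    N2: 20+56 = 76 ≤ 90
    N28: 80+56 = 136 ≤ 140
  N19 sheds 103 kN to N16, N2, N26, N28: 25 each (3 lost).
    N16: 10+25 = 35 ≤ 70
    N2: 76+25 = 101 > 90
    N26: 90+25 = 115 ≤ 160
    N28: 136+25 = 161 > 140
  N5 sheds 93 kN to N17, N26: 46 each (1 lost).
    N17: 40+46 = 86 > 60
    N26: 115+46 = 161 > 160
Round 3 — N17, N2, N26, N28 snap.
  N17 sheds 86 kN: no online neighbours, lost.
  N2 sheds 101 kN: no online neighbours, lost.
  N26 sheds 161 kN: no online neighbours, lost.
  N28 sheds 161 kN: no online neighbours, lost.
No further breaks.

8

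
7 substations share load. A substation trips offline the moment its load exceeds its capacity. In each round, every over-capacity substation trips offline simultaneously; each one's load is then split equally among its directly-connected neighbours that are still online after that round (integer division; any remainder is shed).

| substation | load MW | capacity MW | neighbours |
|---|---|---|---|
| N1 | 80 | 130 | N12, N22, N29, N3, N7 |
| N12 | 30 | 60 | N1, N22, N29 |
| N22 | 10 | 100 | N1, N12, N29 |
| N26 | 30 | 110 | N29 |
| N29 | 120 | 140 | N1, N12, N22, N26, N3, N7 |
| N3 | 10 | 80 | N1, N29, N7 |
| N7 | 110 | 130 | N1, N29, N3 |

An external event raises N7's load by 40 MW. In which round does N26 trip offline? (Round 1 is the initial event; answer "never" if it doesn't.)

Round 1 — N7 at 150 > 130. N7 trips offline.
  N7 sheds 150 MW to N1, N29, N3: 50 each.
    N1: 80+50 = 130 ≤ 130
    N29: 120+50 = 170 > 140
    N3: 10+50 = 60 ≤ 80
Round 2 — N29 trips offline.
  N29 sheds 170 MW to N1, N12, N22, N26, N3: 34 each.
    N1: 130+34 = 164 > 130
    N12: 30+34 = 64 > 60
    N22: 10+34 = 44 ≤ 100
    N26: 30+34 = 64 ≤ 110
    N3: 60+34 = 94 > 80
Round 3 — N1, N12, N3 trip offline.
  N1 sheds 164 MW to N22: 164 each.
    N22: 44+164 = 208 > 100
  N12 sheds 64 MW to N22: 64 each.
    N22: 208+64 = 272 > 100
  N3 sheds 94 MW: no online neighbours, lost.
Round 4 — N22 trips offline.
  N22 sheds 272 MW: no online neighbours, lost.
No further trips.

never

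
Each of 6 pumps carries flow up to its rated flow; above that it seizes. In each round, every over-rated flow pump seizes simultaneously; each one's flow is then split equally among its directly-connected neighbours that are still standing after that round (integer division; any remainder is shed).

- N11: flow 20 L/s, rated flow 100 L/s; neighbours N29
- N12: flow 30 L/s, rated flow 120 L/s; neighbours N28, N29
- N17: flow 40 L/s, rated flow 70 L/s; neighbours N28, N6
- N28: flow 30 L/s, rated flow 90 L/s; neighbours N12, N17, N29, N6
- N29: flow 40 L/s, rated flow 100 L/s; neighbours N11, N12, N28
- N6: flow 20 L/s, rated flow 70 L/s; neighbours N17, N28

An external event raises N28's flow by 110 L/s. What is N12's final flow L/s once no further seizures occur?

65

Round 1 — N28 at 140 > 90. N28 seizes.
  N28 sheds 140 L/s to N12, N17, N29, N6: 35 each.
    N12: 30+35 = 65 ≤ 120
    N17: 40+35 = 75 > 70
    N29: 40+35 = 75 ≤ 100
    N6: 20+35 = 55 ≤ 70
Round 2 — N17 seizes.
  N17 sheds 75 L/s to N6: 75 each.
    N6: 55+75 = 130 > 70
Round 3 — N6 seizes.
  N6 sheds 130 L/s: no online neighbours, lost.
No further seizures.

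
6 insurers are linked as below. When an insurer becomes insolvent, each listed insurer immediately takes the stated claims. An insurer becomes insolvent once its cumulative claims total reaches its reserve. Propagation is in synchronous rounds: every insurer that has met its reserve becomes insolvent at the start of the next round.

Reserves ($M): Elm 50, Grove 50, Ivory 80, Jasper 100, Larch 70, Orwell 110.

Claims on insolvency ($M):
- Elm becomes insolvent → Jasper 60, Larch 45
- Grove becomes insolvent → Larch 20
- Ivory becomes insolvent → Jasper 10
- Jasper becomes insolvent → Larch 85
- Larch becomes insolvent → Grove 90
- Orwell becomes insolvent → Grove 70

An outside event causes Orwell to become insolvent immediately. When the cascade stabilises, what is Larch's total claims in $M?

Round 1 — Orwell becomes insolvent (initial).
  Grove: +70 → 70 ≥ 50
Round 2 — Grove becomes insolvent.
  Larch: +20 → 20 < 70
No further insolvencies.

20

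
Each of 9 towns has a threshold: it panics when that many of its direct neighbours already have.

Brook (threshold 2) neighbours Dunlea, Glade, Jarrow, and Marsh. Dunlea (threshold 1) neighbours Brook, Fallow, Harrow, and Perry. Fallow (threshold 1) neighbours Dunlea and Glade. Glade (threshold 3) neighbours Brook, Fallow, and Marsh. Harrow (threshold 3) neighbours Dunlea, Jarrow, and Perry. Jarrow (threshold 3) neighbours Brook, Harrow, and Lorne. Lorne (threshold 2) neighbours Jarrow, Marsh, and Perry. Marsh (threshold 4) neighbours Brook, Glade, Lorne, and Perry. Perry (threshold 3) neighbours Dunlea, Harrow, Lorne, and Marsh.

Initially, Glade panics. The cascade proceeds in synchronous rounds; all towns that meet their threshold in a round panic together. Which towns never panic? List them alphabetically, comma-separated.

Round 1 — Glade panics (initial).
Round 2 — checking thresholds:
  Brook: 1 of 4 neighbours < 2, below threshold.
  Fallow: 1 of 2 neighbours ≥ 1, panics.
  Marsh: 1 of 4 neighbours < 4, below threshold.
Round 3 — checking thresholds:
  Brook: 1 of 4 neighbours < 2, below threshold.
  Dunlea: 1 of 4 neighbours ≥ 1, panics.
  Marsh: 1 of 4 neighbours < 4, below threshold.
Round 4 — checking thresholds:
  Brook: 2 of 4 neighbours ≥ 2, panics.
  Harrow: 1 of 3 neighbours < 3, below threshold.
  Marsh: 1 of 4 neighbours < 4, below threshold.
  Perry: 1 of 4 neighbours < 3, below threshold.
Round 5 — no new panics; cascade stops.

Harrow, Jarrow, Lorne, Marsh, Perry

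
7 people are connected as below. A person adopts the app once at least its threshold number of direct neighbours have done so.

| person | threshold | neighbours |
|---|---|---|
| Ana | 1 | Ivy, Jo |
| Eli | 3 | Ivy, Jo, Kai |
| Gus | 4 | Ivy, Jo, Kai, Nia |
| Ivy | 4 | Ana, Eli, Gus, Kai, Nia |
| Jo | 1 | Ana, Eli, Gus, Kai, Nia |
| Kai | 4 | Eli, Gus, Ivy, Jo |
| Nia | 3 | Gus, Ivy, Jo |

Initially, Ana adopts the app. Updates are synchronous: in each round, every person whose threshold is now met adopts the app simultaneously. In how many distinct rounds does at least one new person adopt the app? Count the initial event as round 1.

2

Round 1 — Ana adopts the app (initial).
Round 2 — checking thresholds:
  Ivy: 1 of 5 neighbours < 4, not yet.
  Jo: 1 of 5 neighbours ≥ 1, adopts the app.
Round 3 — no new adoptions; cascade stops.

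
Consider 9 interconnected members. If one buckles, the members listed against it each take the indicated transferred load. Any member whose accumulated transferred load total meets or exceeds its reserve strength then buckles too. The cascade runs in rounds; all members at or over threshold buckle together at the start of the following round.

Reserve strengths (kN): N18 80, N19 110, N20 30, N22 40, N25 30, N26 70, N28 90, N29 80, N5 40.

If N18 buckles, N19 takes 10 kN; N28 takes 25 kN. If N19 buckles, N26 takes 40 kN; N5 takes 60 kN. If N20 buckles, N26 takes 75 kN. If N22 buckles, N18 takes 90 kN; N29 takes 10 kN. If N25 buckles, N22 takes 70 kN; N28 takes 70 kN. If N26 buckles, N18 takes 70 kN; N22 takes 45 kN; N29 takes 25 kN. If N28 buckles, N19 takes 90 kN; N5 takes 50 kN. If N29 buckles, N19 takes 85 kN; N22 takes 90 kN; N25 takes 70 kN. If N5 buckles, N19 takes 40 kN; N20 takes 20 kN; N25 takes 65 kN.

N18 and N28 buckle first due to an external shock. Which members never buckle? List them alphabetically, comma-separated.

N20, N26, N29

Round 1 — N18, N28 buckle (initial).
  N19: +10+90 → 100 < 110
  N5: +50 → 50 ≥ 40
Round 2 — N5 buckles.
  N19: +40 → 140 ≥ 110
  N20: +20 → 20 < 30
  N25: +65 → 65 ≥ 30
Round 3 — N19, N25 buckle.
  N22: +70 → 70 ≥ 40
  N26: +40 → 40 < 70
Round 4 — N22 buckles.
  N29: +10 → 10 < 80
No further bucklings.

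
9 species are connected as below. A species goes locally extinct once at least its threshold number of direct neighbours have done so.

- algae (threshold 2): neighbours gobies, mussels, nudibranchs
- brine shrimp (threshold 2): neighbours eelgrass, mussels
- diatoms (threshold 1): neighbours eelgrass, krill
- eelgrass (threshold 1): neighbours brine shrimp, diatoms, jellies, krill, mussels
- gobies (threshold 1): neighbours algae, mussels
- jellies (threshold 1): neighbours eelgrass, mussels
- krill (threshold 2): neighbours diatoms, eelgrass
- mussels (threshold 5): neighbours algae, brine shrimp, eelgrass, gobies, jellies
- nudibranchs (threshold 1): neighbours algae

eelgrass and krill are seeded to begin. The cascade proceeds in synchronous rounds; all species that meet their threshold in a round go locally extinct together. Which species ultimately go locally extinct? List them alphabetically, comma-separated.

Round 1 — eelgrass, krill go locally extinct (initial).
Round 2 — checking thresholds:
  brine shrimp: 1 of 2 neighbours < 2, holds.
  diatoms: 2 of 2 neighbours ≥ 1, goes locally extinct.
  jellies: 1 of 2 neighbours ≥ 1, goes locally extinct.
  mussels: 1 of 5 neighbours < 5, holds.
Round 3 — no new extinctions; cascade stops.

diatoms, eelgrass, jellies, krill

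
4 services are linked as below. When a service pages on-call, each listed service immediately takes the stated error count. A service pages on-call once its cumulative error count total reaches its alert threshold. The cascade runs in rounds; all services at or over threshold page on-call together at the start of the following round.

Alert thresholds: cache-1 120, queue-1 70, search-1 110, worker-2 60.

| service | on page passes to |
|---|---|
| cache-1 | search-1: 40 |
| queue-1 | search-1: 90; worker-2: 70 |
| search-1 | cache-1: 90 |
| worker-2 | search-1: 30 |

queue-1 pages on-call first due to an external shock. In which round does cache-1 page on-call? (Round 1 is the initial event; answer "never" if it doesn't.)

never

Round 1 — queue-1 pages on-call (initial).
  search-1: +90 → 90 < 110
  worker-2: +70 → 70 ≥ 60
Round 2 — worker-2 pages on-call.
  search-1: +30 → 120 ≥ 110
Round 3 — search-1 pages on-call.
  cache-1: +90 → 90 < 120
No further pages.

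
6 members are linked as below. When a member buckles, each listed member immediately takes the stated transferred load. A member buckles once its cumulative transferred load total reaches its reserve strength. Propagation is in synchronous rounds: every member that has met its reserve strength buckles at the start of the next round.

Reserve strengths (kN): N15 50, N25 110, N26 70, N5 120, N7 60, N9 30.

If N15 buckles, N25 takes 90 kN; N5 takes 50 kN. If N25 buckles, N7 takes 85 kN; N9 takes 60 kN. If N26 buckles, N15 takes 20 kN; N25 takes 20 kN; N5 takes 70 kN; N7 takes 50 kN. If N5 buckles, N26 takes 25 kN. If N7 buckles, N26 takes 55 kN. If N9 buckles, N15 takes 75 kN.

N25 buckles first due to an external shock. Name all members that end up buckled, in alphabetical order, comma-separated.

Round 1 — N25 buckles (initial).
  N7: +85 → 85 ≥ 60
  N9: +60 → 60 ≥ 30
Round 2 — N7, N9 buckle.
  N15: +75 → 75 ≥ 50
  N26: +55 → 55 < 70
Round 3 — N15 buckles.
  N5: +50 → 50 < 120
No further bucklings.

N15, N25, N7, N9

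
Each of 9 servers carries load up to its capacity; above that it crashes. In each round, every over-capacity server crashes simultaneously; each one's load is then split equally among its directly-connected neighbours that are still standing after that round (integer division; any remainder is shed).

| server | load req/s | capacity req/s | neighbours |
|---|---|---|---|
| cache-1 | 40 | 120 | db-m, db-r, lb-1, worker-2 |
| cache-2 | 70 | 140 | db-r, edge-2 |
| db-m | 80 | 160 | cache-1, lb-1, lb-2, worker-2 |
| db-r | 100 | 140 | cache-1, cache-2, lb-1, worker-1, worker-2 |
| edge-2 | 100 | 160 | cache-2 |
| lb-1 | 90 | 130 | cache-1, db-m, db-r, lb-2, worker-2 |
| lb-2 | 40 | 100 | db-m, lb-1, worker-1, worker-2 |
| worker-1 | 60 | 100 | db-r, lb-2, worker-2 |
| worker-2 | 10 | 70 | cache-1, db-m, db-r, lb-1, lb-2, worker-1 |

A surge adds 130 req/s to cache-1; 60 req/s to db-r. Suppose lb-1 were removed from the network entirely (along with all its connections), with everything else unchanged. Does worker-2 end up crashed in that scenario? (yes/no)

With lb-1 removed:
Round 1 — cache-1 at 170 > 120; db-r at 160 > 140. cache-1, db-r crash.
  cache-1 sheds 170 req/s to db-m, worker-2: 85 each.
    db-m: 80+85 = 165 > 160
    worker-2: 10+85 = 95 > 70
  db-r sheds 160 req/s to cache-2, worker-1, worker-2: 53 each (1 lost).
    cache-2: 70+53 = 123 ≤ 140
    worker-1: 60+53 = 113 > 100
    worker-2: 95+53 = 148 > 70
Round 2 — db-m, worker-1, worker-2 crash.
  db-m sheds 165 req/s to lb-2: 165 each.
    lb-2: 40+165 = 205 > 100
  worker-1 sheds 113 req/s to lb-2: 113 each.
    lb-2: 205+113 = 318 > 100
  worker-2 sheds 148 req/s to lb-2: 148 each.
    lb-2: 318+148 = 466 > 100
Round 3 — lb-2 crashes.
  lb-2 sheds 466 req/s: no online neighbours, lost.
No further crashes.

yes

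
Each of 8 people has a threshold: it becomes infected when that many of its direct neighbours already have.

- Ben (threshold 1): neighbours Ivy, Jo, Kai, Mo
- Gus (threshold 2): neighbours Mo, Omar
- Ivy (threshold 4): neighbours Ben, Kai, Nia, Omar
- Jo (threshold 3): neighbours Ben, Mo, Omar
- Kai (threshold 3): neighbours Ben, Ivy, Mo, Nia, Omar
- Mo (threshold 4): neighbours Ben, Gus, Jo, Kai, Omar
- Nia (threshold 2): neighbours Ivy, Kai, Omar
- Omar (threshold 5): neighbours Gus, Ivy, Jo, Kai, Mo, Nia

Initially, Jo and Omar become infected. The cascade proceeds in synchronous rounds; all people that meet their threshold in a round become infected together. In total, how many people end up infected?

3

Round 1 — Jo, Omar become infected (initial).
Round 2 — checking thresholds:
  Ben: 1 of 4 neighbours ≥ 1, becomes infected.
  Gus: 1 of 2 neighbours < 2, not yet.
  Ivy: 1 of 4 neighbours < 4, not yet.
  Kai: 1 of 5 neighbours < 3, not yet.
  Mo: 2 of 5 neighbours < 4, not yet.
  Nia: 1 of 3 neighbours < 2, not yet.
Round 3 — no new infections; cascade stops.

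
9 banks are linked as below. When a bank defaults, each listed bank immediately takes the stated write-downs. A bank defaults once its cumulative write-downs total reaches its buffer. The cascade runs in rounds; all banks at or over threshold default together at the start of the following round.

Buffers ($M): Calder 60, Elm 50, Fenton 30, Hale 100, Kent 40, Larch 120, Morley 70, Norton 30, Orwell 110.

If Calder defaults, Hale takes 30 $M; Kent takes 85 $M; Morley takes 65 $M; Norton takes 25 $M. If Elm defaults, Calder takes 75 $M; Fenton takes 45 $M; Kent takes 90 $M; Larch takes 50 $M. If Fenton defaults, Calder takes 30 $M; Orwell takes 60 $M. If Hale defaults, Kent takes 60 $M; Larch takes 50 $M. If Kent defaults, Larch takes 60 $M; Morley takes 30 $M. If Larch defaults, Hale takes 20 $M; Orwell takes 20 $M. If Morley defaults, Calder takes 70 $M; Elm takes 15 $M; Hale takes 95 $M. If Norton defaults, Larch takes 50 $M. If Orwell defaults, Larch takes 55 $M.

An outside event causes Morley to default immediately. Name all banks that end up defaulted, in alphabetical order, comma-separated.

Calder, Hale, Kent, Morley

Round 1 — Morley defaults (initial).
  Calder: +70 → 70 ≥ 60
  Elm: +15 → 15 < 50
  Hale: +95 → 95 < 100
Round 2 — Calder defaults.
  Hale: +30 → 125 ≥ 100
  Kent: +85 → 85 ≥ 40
  Norton: +25 → 25 < 30
Round 3 — Hale, Kent default.
  Larch: +50+60 → 110 < 120
No further defaults.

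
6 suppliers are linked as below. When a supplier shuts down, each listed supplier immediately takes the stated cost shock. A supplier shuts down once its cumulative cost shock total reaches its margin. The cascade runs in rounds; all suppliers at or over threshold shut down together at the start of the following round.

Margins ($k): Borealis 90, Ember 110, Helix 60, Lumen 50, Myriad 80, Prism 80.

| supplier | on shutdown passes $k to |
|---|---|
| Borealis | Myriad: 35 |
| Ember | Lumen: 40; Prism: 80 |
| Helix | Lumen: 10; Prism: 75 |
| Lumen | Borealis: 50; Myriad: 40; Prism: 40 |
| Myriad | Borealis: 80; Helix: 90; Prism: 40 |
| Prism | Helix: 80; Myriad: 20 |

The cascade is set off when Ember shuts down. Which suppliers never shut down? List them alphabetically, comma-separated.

Borealis, Myriad

Round 1 — Ember shuts down (initial).
  Lumen: +40 → 40 < 50
  Prism: +80 → 80 ≥ 80
Round 2 — Prism shuts down.
  Helix: +80 → 80 ≥ 60
  Myriad: +20 → 20 < 80
Round 3 — Helix shuts down.
  Lumen: +10 → 50 ≥ 50
Round 4 — Lumen shuts down.
  Borealis: +50 → 50 < 90
  Myriad: +40 → 60 < 80
No further shutdowns.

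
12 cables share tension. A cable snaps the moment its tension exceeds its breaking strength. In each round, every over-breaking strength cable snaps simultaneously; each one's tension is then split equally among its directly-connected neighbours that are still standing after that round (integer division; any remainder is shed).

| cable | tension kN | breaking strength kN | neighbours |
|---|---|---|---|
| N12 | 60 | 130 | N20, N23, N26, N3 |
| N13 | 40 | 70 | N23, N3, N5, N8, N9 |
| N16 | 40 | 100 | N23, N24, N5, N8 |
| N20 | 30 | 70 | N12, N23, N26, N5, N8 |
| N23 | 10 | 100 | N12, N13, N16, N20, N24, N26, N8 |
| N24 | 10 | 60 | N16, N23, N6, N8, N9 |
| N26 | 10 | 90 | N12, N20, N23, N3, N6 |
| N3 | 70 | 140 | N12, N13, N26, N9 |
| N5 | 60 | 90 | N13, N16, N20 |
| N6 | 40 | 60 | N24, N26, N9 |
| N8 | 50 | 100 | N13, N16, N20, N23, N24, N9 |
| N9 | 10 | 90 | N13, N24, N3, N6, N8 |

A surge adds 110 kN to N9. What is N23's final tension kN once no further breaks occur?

Round 1 — N9 at 120 > 90. N9 snaps.
  N9 sheds 120 kN to N13, N24, N3, N6, N8: 24 each.
    N13: 40+24 = 64 ≤ 70
    N24: 10+24 = 34 ≤ 60
    N3: 70+24 = 94 ≤ 140
    N6: 40+24 = 64 > 60
    N8: 50+24 = 74 ≤ 100
Round 2 — N6 snaps.
  N6 sheds 64 kN to N24, N26: 32 each.
    N24: 34+32 = 66 > 60
    N26: 10+32 = 42 ≤ 90
Round 3 — N24 snaps.
  N24 sheds 66 kN to N16, N23, N8: 22 each.
    N16: 40+22 = 62 ≤ 100
    N23: 10+22 = 32 ≤ 100
    N8: 74+22 = 96 ≤ 100
No further breaks.

32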